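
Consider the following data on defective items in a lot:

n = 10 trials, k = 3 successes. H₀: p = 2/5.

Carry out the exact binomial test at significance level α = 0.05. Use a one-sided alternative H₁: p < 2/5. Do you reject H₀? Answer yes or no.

Exact binomial: n=10, k=3, p₀=2/5=0.4000
P(X≤3) from Σ C(n,i)·p₀^i·(1−p₀)^(n−i)
p-value (one-sided, H₁ less) = 0.38228
At α=0.05: p ≥ α → fail to reject H₀

reject H₀: no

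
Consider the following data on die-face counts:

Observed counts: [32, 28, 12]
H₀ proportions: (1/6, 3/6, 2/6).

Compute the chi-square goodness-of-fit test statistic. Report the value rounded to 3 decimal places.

n = 72; E_i = n·p_i = [12.00, 36.00, 24.00]
χ² = (32−12.00)²/12.00 + (28−36.00)²/36.00 + (12−24.00)²/24.00 = 41.1111
df = 2

test statistic = 41.111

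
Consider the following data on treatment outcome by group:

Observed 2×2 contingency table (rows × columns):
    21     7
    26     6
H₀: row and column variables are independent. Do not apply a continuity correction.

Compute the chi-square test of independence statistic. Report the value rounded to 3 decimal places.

Row totals [28, 32], col totals [47, 13], n=60
χ² = (21−21.93)²/21.93 + (7−6.07)²/6.07 + (26−25.07)²/25.07 + (6−6.93)²/6.93 = 0.3437
df = 1

test statistic = 0.344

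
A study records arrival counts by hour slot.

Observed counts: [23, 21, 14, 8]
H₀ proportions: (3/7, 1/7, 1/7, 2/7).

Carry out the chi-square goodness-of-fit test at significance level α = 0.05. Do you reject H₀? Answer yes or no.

reject H₀: yes

n = 66; E_i = n·p_i = [28.29, 9.43, 9.43, 18.86]
χ² = (23−28.29)²/28.29 + (21−9.43)²/9.43 + (14−9.43)²/9.43 + (8−18.86)²/18.86 = 23.6566
df = 3
p-value (upper-tail) = 0.00003
At α=0.05: p < α → reject H₀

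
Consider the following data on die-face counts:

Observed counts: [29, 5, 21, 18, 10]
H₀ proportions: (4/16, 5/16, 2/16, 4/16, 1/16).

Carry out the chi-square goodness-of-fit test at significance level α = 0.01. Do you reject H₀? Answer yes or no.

reject H₀: yes

n = 83; E_i = n·p_i = [20.75, 25.94, 10.38, 20.75, 5.19]
χ² = (29−20.75)²/20.75 + (5−25.94)²/25.94 + (21−10.38)²/10.38 + (18−20.75)²/20.75 + (10−5.19)²/5.19 = 35.8916
df = 4
p-value (upper-tail) = 0.00000
At α=0.01: p < α → reject H₀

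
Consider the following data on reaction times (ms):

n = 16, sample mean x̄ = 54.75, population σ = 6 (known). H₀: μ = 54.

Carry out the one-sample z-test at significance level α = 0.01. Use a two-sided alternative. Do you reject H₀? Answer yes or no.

reject H₀: no

SE = σ/√n = 6/√16 = 1.5000
z = (x̄−μ₀)/SE = (54.75−54)/1.5000 = 0.5000
p-value (two-sided) = 0.61708
At α=0.01: p ≥ α → fail to reject H₀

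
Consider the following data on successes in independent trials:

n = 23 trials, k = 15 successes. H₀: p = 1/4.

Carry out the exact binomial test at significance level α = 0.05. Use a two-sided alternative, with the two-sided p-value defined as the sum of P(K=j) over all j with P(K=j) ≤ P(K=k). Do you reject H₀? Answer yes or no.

Exact binomial: n=23, k=15, p₀=1/4=0.2500
P(X=j) = C(n,j)·p₀^j·(1−p₀)^(n−j); p = Σ P(X=j) over j with P(X=j) ≤ P(X=15)
p-value (two-sided) = 0.00005
At α=0.05: p < α → reject H₀

reject H₀: yes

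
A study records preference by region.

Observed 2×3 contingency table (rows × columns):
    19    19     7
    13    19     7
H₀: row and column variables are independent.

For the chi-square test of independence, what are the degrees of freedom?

degrees of freedom = 2

df = (r−1)(c−1) = (2−1)·(3−1) = 2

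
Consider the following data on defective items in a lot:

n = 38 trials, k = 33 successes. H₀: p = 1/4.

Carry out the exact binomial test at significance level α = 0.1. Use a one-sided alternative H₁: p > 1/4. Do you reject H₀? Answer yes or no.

Exact binomial: n=38, k=33, p₀=1/4=0.2500
P(X≥33) from Σ C(n,i)·p₀^i·(1−p₀)^(n−i)
p-value (one-sided, H₁ greater) = 0.00000
At α=0.1: p < α → reject H₀

reject H₀: yes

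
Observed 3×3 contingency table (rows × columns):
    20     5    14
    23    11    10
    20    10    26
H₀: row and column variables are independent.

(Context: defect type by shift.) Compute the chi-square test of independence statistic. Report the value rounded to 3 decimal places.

test statistic = 7.439

Row totals [39, 44, 56], col totals [63, 26, 50], n=139
χ² = (20−17.68)²/17.68 + (5−7.29)²/7.29 + (14−14.03)²/14.03 + (23−19.94)²/19.94 + (11−8.23)²/8.23 + (10−15.83)²/15.83 + (20−25.38)²/25.38 + (10−10.47)²/10.47 + (26−20.14)²/20.14 = 7.4389
df = 4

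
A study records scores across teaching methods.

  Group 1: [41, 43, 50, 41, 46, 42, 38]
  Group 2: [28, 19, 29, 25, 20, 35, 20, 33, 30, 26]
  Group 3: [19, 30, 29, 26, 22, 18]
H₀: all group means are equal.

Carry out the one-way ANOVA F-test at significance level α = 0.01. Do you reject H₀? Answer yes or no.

reject H₀: yes

Group means [43.00, 26.50, 24.00], grand mean 30.870
SSB = Σnᵢ(x̄ᵢ−x̄)² = 1504.109; SSW = ΣΣ(x−x̄ᵢ)² = 500.500
MSB = 1504.109/2 = 752.0543; MSW = 500.500/20 = 25.0250
F = MSB/MSW = 30.0521
df = (2, 20)
p-value (upper-tail) = 0.00000
At α=0.01: p < α → reject H₀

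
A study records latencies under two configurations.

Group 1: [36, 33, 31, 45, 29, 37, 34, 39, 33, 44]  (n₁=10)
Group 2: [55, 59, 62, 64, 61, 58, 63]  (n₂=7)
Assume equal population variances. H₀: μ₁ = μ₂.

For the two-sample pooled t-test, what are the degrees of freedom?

df = n₁ + n₂ − 2 = 10 + 7 − 2 = 15

degrees of freedom = 15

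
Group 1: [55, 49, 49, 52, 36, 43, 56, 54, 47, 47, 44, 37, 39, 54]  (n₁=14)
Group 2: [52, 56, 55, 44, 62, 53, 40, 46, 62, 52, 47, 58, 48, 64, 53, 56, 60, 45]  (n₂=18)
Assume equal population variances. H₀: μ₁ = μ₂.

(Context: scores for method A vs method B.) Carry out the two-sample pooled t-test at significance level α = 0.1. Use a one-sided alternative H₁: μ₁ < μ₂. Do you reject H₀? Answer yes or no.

x̄₁=47.286, s₁=6.707, n₁=14
x̄₂=52.944, s₂=6.881, n₂=18
s_p² = [13·6.707² + 17·6.881²]/30 = 46.3267
SE = √(s_p²·(1/14+1/18)) = 2.4254
t = (47.286−52.944)/2.4254 = -2.3331
df = 30
p-value (one-sided, H₁ less) = 0.01327
At α=0.1: p < α → reject H₀

reject H₀: yes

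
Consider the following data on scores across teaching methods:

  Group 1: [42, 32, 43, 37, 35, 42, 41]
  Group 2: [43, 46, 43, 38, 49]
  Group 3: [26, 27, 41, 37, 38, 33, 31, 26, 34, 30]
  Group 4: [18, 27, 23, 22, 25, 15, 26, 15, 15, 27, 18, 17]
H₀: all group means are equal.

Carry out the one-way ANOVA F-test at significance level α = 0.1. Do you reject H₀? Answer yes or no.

Group means [38.86, 43.80, 32.30, 20.67], grand mean 31.235
SSB = Σnᵢ(x̄ᵢ−x̄)² = 2547.694; SSW = ΣΣ(x−x̄ᵢ)² = 680.424
MSB = 2547.694/3 = 849.2313; MSW = 680.424/30 = 22.6808
F = MSB/MSW = 37.4427
df = (3, 30)
p-value (upper-tail) = 0.00000
At α=0.1: p < α → reject H₀

reject H₀: yes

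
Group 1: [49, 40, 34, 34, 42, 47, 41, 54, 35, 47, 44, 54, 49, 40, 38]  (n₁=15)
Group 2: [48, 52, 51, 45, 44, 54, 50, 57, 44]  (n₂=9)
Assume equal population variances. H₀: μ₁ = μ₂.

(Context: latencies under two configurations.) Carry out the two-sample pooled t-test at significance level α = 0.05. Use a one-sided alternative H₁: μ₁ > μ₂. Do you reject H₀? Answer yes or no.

x̄₁=43.200, s₁=6.657, n₁=15
x̄₂=49.444, s₂=4.586, n₂=9
s_p² = [14·6.657² + 8·4.586²]/22 = 35.8465
SE = √(s_p²·(1/15+1/9)) = 2.5244
t = (43.200−49.444)/2.5244 = -2.4736
df = 22
p-value (one-sided, H₁ greater) = 0.98921
At α=0.05: p ≥ α → fail to reject H₀

reject H₀: no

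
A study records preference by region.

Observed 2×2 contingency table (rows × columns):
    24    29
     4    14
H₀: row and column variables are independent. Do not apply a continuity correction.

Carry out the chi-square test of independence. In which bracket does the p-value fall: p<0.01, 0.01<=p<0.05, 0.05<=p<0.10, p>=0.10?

p-value bracket: 0.05<=p<0.10

Row totals [53, 18], col totals [28, 43], n=71
χ² = (24−20.90)²/20.90 + (29−32.10)²/32.10 + (4−7.10)²/7.10 + (14−10.90)²/10.90 = 2.9918
df = 1
p-value (upper-tail) = 0.08369
→ bracket: 0.05<=p<0.10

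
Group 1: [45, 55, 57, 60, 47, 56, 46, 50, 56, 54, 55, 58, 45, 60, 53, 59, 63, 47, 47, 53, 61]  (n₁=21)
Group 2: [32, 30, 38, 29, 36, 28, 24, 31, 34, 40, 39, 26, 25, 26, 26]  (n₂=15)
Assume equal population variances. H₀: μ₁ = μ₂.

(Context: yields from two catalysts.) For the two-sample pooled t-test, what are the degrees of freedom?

degrees of freedom = 34

df = n₁ + n₂ − 2 = 21 + 15 − 2 = 34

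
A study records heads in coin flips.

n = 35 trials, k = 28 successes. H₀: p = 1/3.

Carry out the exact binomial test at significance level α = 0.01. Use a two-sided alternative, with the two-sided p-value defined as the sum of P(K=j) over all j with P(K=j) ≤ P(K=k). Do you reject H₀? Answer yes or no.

Exact binomial: n=35, k=28, p₀=1/3=0.3333
P(X=j) = C(n,j)·p₀^j·(1−p₀)^(n−j); p = Σ P(X=j) over j with P(X=j) ≤ P(X=28)
p-value (two-sided) = 0.00000
At α=0.01: p < α → reject H₀

reject H₀: yes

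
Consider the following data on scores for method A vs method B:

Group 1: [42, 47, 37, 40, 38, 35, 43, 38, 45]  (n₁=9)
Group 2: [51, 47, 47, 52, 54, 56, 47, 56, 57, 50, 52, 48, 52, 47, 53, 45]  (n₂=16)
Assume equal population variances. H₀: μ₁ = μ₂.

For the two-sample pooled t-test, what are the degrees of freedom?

degrees of freedom = 23

df = n₁ + n₂ − 2 = 9 + 16 − 2 = 23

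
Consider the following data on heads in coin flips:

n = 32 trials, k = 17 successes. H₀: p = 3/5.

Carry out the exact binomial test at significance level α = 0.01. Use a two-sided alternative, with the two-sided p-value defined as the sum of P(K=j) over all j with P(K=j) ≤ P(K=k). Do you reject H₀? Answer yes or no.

reject H₀: no

Exact binomial: n=32, k=17, p₀=3/5=0.6000
P(X=j) = C(n,j)·p₀^j·(1−p₀)^(n−j); p = Σ P(X=j) over j with P(X=j) ≤ P(X=17)
p-value (two-sided) = 0.47221
At α=0.01: p ≥ α → fail to reject H₀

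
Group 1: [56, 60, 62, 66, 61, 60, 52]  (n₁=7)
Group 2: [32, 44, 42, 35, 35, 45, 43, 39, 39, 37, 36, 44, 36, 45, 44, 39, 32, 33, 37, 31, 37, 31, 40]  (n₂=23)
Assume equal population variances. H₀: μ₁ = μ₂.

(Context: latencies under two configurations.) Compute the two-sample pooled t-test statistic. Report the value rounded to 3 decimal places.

test statistic = 10.774

x̄₁=59.571, s₁=4.467, n₁=7
x̄₂=38.087, s₂=4.660, n₂=23
s_p² = [6·4.467² + 22·4.660²]/28 = 21.3407
SE = √(s_p²·(1/7+1/23)) = 1.9941
t = (59.571−38.087)/1.9941 = 10.7739
df = 28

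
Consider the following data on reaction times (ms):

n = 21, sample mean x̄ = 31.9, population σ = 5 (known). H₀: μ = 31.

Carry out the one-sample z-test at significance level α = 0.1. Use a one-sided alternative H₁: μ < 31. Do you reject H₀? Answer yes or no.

reject H₀: no

SE = σ/√n = 5/√21 = 1.0911
z = (x̄−μ₀)/SE = (31.9−31)/1.0911 = 0.8249
p-value (one-sided, H₁ less) = 0.79528
At α=0.1: p ≥ α → fail to reject H₀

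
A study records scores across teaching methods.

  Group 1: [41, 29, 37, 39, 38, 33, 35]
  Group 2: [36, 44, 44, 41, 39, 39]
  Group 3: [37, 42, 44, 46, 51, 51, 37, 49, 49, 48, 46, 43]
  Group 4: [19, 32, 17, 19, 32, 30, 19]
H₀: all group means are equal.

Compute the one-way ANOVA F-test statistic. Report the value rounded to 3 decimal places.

test statistic = 27.863

Group means [36.00, 40.50, 45.25, 24.00], grand mean 37.688
SSB = Σnᵢ(x̄ᵢ−x̄)² = 2065.125; SSW = ΣΣ(x−x̄ᵢ)² = 691.750
MSB = 2065.125/3 = 688.3750; MSW = 691.750/28 = 24.7054
F = MSB/MSW = 27.8634
df = (3, 28)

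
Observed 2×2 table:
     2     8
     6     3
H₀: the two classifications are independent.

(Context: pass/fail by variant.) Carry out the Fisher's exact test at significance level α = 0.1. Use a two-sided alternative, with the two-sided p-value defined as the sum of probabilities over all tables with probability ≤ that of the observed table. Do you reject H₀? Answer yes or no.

Margins: r₁=10, r₂=9, c₁=8, c₂=11, n=19
p_obs = C(10,2)·C(9,6)/C(19,8); sum pmf over tables with pmf ≤ p_obs
p-value (two-sided) = 0.06978
At α=0.1: p < α → reject H₀

reject H₀: yes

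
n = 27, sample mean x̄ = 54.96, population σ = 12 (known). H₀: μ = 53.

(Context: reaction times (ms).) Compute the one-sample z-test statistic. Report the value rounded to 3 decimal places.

SE = σ/√n = 12/√27 = 2.3094
z = (x̄−μ₀)/SE = (54.96−53)/2.3094 = 0.8487

test statistic = 0.849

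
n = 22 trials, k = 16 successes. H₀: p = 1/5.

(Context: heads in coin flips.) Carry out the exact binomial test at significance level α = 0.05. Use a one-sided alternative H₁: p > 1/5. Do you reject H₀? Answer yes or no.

reject H₀: yes

Exact binomial: n=22, k=16, p₀=1/5=0.2000
P(X≥16) from Σ C(n,i)·p₀^i·(1−p₀)^(n−i)
p-value (one-sided, H₁ greater) = 0.00000
At α=0.05: p < α → reject H₀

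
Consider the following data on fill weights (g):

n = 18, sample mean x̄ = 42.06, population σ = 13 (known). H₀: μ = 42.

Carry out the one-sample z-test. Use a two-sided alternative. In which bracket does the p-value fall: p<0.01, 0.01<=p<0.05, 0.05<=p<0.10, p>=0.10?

p-value bracket: p>=0.10

SE = σ/√n = 13/√18 = 3.0641
z = (x̄−μ₀)/SE = (42.06−42)/3.0641 = 0.0196
p-value (two-sided) = 0.98438
→ bracket: p>=0.10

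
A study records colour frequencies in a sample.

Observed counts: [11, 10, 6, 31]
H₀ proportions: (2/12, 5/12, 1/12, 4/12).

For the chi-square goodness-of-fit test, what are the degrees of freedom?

degrees of freedom = 3

df = k − 1 = 4 − 1 = 3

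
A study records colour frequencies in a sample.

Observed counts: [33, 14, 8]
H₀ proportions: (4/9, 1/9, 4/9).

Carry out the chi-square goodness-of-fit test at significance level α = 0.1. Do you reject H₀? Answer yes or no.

n = 55; E_i = n·p_i = [24.44, 6.11, 24.44]
χ² = (33−24.44)²/24.44 + (14−6.11)²/6.11 + (8−24.44)²/24.44 = 24.2409
df = 2
p-value (upper-tail) = 0.00001
At α=0.1: p < α → reject H₀

reject H₀: yes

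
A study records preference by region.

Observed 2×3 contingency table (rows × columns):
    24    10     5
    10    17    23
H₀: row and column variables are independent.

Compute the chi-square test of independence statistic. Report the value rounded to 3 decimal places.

test statistic = 18.067

Row totals [39, 50], col totals [34, 27, 28], n=89
χ² = (24−14.90)²/14.90 + (10−11.83)²/11.83 + (5−12.27)²/12.27 + (10−19.10)²/19.10 + (17−15.17)²/15.17 + (23−15.73)²/15.73 = 18.0674
df = 2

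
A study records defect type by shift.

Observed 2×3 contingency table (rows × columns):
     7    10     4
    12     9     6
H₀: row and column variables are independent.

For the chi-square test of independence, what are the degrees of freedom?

degrees of freedom = 2

df = (r−1)(c−1) = (2−1)·(3−1) = 2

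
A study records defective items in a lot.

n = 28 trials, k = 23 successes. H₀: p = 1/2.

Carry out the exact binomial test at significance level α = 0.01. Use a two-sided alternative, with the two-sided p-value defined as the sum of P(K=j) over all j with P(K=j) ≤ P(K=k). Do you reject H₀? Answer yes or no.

reject H₀: yes

Exact binomial: n=28, k=23, p₀=1/2=0.5000
P(X=j) = C(n,j)·p₀^j·(1−p₀)^(n−j); p = Σ P(X=j) over j with P(X=j) ≤ P(X=23)
p-value (two-sided) = 0.00091
At α=0.01: p < α → reject H₀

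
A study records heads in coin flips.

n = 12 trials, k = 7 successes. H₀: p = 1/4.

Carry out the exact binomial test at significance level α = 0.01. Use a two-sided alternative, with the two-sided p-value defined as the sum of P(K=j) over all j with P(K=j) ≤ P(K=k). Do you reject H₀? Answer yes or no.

reject H₀: no

Exact binomial: n=12, k=7, p₀=1/4=0.2500
P(X=j) = C(n,j)·p₀^j·(1−p₀)^(n−j); p = Σ P(X=j) over j with P(X=j) ≤ P(X=7)
p-value (two-sided) = 0.01425
At α=0.01: p ≥ α → fail to reject H₀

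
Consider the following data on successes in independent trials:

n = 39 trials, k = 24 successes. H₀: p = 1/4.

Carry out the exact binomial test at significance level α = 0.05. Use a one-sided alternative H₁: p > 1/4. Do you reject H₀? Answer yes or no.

reject H₀: yes

Exact binomial: n=39, k=24, p₀=1/4=0.2500
P(X≥24) from Σ C(n,i)·p₀^i·(1−p₀)^(n−i)
p-value (one-sided, H₁ greater) = 0.00000
At α=0.05: p < α → reject H₀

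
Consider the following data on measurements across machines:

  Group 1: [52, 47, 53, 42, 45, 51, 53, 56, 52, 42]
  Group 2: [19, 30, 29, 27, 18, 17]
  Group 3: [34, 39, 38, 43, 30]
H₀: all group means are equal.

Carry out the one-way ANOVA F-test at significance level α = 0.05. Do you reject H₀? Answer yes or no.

Group means [49.30, 23.33, 36.80], grand mean 38.905
SSB = Σnᵢ(x̄ᵢ−x̄)² = 2557.576; SSW = ΣΣ(x−x̄ᵢ)² = 496.233
MSB = 2557.576/2 = 1278.7881; MSW = 496.233/18 = 27.5685
F = MSB/MSW = 46.3858
df = (2, 18)
p-value (upper-tail) = 0.00000
At α=0.05: p < α → reject H₀

reject H₀: yes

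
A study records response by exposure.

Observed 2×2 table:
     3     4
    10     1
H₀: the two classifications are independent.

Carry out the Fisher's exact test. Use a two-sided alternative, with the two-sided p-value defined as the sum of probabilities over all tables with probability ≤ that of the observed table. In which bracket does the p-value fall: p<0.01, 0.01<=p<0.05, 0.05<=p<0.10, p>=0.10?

p-value bracket: 0.01<=p<0.05

Margins: r₁=7, r₂=11, c₁=13, c₂=5, n=18
p_obs = C(7,3)·C(11,10)/C(18,13); sum pmf over tables with pmf ≤ p_obs
p-value (two-sided) = 0.04739
→ bracket: 0.01<=p<0.05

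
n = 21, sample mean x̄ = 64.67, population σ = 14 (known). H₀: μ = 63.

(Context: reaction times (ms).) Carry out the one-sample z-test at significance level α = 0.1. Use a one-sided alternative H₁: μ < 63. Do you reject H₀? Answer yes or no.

SE = σ/√n = 14/√21 = 3.0551
z = (x̄−μ₀)/SE = (64.67−63)/3.0551 = 0.5466
p-value (one-sided, H₁ less) = 0.70769
At α=0.1: p ≥ α → fail to reject H₀

reject H₀: no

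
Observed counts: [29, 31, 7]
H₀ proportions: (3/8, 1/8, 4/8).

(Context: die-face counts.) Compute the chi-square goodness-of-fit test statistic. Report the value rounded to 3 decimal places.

n = 67; E_i = n·p_i = [25.12, 8.38, 33.50]
χ² = (29−25.12)²/25.12 + (31−8.38)²/8.38 + (7−33.50)²/33.50 = 82.6816
df = 2

test statistic = 82.682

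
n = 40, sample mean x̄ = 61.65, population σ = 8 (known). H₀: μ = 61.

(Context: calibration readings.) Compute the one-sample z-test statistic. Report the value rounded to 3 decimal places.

SE = σ/√n = 8/√40 = 1.2649
z = (x̄−μ₀)/SE = (61.65−61)/1.2649 = 0.5139

test statistic = 0.514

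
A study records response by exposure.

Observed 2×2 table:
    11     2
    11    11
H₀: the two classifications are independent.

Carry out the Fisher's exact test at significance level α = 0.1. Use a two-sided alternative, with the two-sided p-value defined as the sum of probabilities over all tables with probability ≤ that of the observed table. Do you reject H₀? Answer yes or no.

Margins: r₁=13, r₂=22, c₁=22, c₂=13, n=35
p_obs = C(13,11)·C(22,11)/C(35,22); sum pmf over tables with pmf ≤ p_obs
p-value (two-sided) = 0.07011
At α=0.1: p < α → reject H₀

reject H₀: yes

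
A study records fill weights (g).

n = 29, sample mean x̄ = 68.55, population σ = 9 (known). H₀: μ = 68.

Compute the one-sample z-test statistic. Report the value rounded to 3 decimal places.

SE = σ/√n = 9/√29 = 1.6713
z = (x̄−μ₀)/SE = (68.55−68)/1.6713 = 0.3291

test statistic = 0.329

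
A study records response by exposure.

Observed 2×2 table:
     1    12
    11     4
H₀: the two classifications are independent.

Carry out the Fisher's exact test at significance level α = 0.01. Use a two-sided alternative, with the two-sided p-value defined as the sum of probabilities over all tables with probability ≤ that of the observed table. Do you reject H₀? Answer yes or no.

Margins: r₁=13, r₂=15, c₁=12, c₂=16, n=28
p_obs = C(13,1)·C(15,11)/C(28,12); sum pmf over tables with pmf ≤ p_obs
p-value (two-sided) = 0.00064
At α=0.01: p < α → reject H₀

reject H₀: yes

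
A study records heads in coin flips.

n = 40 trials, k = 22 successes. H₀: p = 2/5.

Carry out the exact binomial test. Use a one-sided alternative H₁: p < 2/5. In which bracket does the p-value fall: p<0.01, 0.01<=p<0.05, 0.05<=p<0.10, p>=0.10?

Exact binomial: n=40, k=22, p₀=2/5=0.4000
P(X≤22) from Σ C(n,i)·p₀^i·(1−p₀)^(n−i)
p-value (one-sided, H₁ less) = 0.98109
→ bracket: p>=0.10

p-value bracket: p>=0.10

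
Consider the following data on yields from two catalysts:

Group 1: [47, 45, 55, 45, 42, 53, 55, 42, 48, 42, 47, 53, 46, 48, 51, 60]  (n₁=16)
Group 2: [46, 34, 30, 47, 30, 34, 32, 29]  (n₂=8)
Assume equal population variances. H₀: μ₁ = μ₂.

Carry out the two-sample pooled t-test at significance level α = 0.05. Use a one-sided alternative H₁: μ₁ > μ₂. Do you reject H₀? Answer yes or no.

x̄₁=48.688, s₁=5.326, n₁=16
x̄₂=35.250, s₂=7.186, n₂=8
s_p² = [15·5.326² + 7·7.186²]/22 = 35.7699
SE = √(s_p²·(1/16+1/8)) = 2.5898
t = (48.688−35.250)/2.5898 = 5.1887
df = 22
p-value (one-sided, H₁ greater) = 0.00002
At α=0.05: p < α → reject H₀

reject H₀: yes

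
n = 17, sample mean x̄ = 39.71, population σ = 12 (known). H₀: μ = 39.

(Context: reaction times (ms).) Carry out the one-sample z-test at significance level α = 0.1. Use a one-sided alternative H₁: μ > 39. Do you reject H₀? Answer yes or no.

reject H₀: no

SE = σ/√n = 12/√17 = 2.9104
z = (x̄−μ₀)/SE = (39.71−39)/2.9104 = 0.2440
p-value (one-sided, H₁ greater) = 0.40363
At α=0.1: p ≥ α → fail to reject H₀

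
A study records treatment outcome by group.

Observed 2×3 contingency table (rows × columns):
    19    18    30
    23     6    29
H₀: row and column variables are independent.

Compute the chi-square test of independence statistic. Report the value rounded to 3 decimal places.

Row totals [67, 58], col totals [42, 24, 59], n=125
χ² = (19−22.51)²/22.51 + (18−12.86)²/12.86 + (30−31.62)²/31.62 + (23−19.49)²/19.49 + (6−11.14)²/11.14 + (29−27.38)²/27.38 = 5.7799
df = 2

test statistic = 5.780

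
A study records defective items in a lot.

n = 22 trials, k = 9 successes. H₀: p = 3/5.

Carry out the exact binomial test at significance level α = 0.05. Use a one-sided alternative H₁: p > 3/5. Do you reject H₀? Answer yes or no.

Exact binomial: n=22, k=9, p₀=3/5=0.6000
P(X≥9) from Σ C(n,i)·p₀^i·(1−p₀)^(n−i)
p-value (one-sided, H₁ greater) = 0.97853
At α=0.05: p ≥ α → fail to reject H₀

reject H₀: no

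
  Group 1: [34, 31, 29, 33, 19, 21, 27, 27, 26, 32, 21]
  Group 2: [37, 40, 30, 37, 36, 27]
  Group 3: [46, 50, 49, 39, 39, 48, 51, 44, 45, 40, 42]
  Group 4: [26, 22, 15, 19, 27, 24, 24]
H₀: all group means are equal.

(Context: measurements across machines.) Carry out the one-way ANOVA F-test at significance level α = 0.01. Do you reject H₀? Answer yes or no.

Group means [27.27, 34.50, 44.82, 22.43], grand mean 33.057
SSB = Σnᵢ(x̄ᵢ−x̄)² = 2692.853; SSW = ΣΣ(x−x̄ᵢ)² = 687.032
MSB = 2692.853/3 = 897.6177; MSW = 687.032/31 = 22.1623
F = MSB/MSW = 40.5019
df = (3, 31)
p-value (upper-tail) = 0.00000
At α=0.01: p < α → reject H₀

reject H₀: yes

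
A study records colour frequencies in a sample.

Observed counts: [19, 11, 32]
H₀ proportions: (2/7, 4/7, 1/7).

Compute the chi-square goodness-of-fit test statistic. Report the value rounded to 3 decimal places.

test statistic = 77.407

n = 62; E_i = n·p_i = [17.71, 35.43, 8.86]
χ² = (19−17.71)²/17.71 + (11−35.43)²/35.43 + (32−8.86)²/8.86 = 77.4073
df = 2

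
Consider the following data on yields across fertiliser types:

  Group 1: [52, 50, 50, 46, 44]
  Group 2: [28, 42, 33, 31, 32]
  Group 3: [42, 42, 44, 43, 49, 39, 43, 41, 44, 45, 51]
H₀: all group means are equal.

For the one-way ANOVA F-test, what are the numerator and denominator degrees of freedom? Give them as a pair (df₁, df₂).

k = 3 groups, N = 21 total
df = (k−1, N−k) = (3−1, 21−3) = (2, 18)

degrees of freedom = [2, 18]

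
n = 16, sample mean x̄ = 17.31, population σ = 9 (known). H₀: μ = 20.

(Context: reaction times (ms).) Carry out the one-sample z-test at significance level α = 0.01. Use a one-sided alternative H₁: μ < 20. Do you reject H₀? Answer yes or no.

reject H₀: no

SE = σ/√n = 9/√16 = 2.2500
z = (x̄−μ₀)/SE = (17.31−20)/2.2500 = -1.1956
p-value (one-sided, H₁ less) = 0.11594
At α=0.01: p ≥ α → fail to reject H₀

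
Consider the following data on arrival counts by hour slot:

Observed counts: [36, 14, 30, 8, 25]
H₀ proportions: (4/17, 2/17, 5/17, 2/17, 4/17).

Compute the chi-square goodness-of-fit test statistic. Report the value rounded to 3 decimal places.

test statistic = 5.887

n = 113; E_i = n·p_i = [26.59, 13.29, 33.24, 13.29, 26.59]
χ² = (36−26.59)²/26.59 + (14−13.29)²/13.29 + (30−33.24)²/33.24 + (8−13.29)²/13.29 + (25−26.59)²/26.59 = 5.8872
df = 4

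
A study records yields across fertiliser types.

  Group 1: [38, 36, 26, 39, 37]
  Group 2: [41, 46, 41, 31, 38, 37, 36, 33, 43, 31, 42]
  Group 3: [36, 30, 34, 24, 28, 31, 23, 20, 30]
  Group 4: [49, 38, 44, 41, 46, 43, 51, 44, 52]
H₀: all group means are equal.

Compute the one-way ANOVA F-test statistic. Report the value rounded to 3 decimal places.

Group means [35.20, 38.09, 28.44, 45.33], grand mean 37.029
SSB = Σnᵢ(x̄ᵢ−x̄)² = 1313.039; SSW = ΣΣ(x−x̄ᵢ)² = 753.931
MSB = 1313.039/3 = 437.6798; MSW = 753.931/30 = 25.1310
F = MSB/MSW = 17.4159
df = (3, 30)

test statistic = 17.416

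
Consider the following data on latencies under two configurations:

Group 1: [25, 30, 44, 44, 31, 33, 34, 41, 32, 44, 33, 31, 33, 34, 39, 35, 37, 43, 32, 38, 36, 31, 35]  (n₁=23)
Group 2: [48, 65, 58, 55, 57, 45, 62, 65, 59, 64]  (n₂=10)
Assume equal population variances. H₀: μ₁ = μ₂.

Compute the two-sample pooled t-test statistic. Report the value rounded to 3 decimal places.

x̄₁=35.435, s₁=5.106, n₁=23
x̄₂=57.800, s₂=6.909, n₂=10
s_p² = [22·5.106² + 9·6.909²]/31 = 32.3630
SE = √(s_p²·(1/23+1/10)) = 2.1549
t = (35.435−57.800)/2.1549 = -10.3790
df = 31

test statistic = -10.379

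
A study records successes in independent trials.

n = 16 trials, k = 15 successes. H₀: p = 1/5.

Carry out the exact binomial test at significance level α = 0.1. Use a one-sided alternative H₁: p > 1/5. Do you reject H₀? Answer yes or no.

Exact binomial: n=16, k=15, p₀=1/5=0.2000
P(X≥15) from Σ C(n,i)·p₀^i·(1−p₀)^(n−i)
p-value (one-sided, H₁ greater) = 0.00000
At α=0.1: p < α → reject H₀

reject H₀: yes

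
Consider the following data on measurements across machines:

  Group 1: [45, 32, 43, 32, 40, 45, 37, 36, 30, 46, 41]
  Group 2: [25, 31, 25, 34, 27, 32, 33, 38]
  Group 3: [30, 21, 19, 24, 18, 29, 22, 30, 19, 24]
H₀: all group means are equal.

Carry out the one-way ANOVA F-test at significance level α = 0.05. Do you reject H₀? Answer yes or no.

reject H₀: yes

Group means [38.82, 30.62, 23.60], grand mean 31.310
SSB = Σnᵢ(x̄ᵢ−x̄)² = 1218.296; SSW = ΣΣ(x−x̄ᵢ)² = 677.911
MSB = 1218.296/2 = 609.1478; MSW = 677.911/26 = 26.0735
F = MSB/MSW = 23.3627
df = (2, 26)
p-value (upper-tail) = 0.00000
At α=0.05: p < α → reject H₀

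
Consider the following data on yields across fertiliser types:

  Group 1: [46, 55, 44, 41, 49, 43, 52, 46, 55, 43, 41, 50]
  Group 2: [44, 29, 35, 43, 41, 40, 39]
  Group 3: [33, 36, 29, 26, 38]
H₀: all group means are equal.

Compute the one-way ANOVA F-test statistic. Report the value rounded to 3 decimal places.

test statistic = 16.392

Group means [47.08, 38.71, 32.40], grand mean 41.583
SSB = Σnᵢ(x̄ᵢ−x̄)² = 842.288; SSW = ΣΣ(x−x̄ᵢ)² = 539.545
MSB = 842.288/2 = 421.1440; MSW = 539.545/21 = 25.6926
F = MSB/MSW = 16.3916
df = (2, 21)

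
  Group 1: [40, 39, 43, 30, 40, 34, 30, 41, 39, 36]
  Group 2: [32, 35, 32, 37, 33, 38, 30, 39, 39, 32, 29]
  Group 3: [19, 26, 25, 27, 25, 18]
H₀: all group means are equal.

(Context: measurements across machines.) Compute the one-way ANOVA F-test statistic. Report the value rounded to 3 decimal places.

test statistic = 23.227

Group means [37.20, 34.18, 23.33], grand mean 32.889
SSB = Σnᵢ(x̄ᵢ−x̄)² = 752.097; SSW = ΣΣ(x−x̄ᵢ)² = 388.570
MSB = 752.097/2 = 376.0485; MSW = 388.570/24 = 16.1904
F = MSB/MSW = 23.2266
df = (2, 24)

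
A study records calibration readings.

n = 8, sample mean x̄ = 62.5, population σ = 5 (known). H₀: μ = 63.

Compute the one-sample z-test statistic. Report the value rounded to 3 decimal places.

SE = σ/√n = 5/√8 = 1.7678
z = (x̄−μ₀)/SE = (62.5−63)/1.7678 = -0.2828

test statistic = -0.283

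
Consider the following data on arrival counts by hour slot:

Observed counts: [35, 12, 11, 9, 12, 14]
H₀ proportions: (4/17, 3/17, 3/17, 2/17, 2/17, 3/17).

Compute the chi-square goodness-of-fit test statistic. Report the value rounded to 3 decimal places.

n = 93; E_i = n·p_i = [21.88, 16.41, 16.41, 10.94, 10.94, 16.41]
χ² = (35−21.88)²/21.88 + (12−16.41)²/16.41 + (11−16.41)²/16.41 + (9−10.94)²/10.94 + (12−10.94)²/10.94 + (14−16.41)²/16.41 = 11.6353
df = 5

test statistic = 11.635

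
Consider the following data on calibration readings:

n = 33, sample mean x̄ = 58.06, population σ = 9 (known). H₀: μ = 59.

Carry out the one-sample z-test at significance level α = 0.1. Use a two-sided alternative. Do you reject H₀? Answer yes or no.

SE = σ/√n = 9/√33 = 1.5667
z = (x̄−μ₀)/SE = (58.06−59)/1.5667 = -0.6000
p-value (two-sided) = 0.54851
At α=0.1: p ≥ α → fail to reject H₀

reject H₀: no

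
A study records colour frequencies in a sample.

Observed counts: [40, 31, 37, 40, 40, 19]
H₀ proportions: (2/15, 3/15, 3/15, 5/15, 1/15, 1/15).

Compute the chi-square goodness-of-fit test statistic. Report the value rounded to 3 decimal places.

test statistic = 72.541

n = 207; E_i = n·p_i = [27.60, 41.40, 41.40, 69.00, 13.80, 13.80]
χ² = (40−27.60)²/27.60 + (31−41.40)²/41.40 + (37−41.40)²/41.40 + (40−69.00)²/69.00 + (40−13.80)²/13.80 + (19−13.80)²/13.80 = 72.5411
df = 5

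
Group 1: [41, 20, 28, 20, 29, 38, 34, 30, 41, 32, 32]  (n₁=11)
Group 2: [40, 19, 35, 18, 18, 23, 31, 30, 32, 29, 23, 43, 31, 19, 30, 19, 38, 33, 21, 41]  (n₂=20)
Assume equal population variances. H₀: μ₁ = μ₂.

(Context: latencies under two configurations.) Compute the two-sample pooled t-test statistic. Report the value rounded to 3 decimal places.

test statistic = 0.917

x̄₁=31.364, s₁=7.173, n₁=11
x̄₂=28.650, s₂=8.235, n₂=20
s_p² = [10·7.173² + 19·8.235²]/29 = 62.1757
SE = √(s_p²·(1/11+1/20)) = 2.9599
t = (31.364−28.650)/2.9599 = 0.9168
df = 29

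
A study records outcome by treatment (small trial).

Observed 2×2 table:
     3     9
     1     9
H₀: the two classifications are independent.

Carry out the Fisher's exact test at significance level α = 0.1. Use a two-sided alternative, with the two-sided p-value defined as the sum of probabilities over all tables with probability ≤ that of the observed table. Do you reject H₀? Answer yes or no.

reject H₀: no

Margins: r₁=12, r₂=10, c₁=4, c₂=18, n=22
p_obs = C(12,3)·C(10,1)/C(22,4); sum pmf over tables with pmf ≤ p_obs
p-value (two-sided) = 0.59398
At α=0.1: p ≥ α → fail to reject H₀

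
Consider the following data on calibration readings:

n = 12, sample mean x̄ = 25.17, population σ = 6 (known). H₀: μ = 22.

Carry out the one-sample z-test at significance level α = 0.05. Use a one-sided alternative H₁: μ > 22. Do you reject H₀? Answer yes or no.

SE = σ/√n = 6/√12 = 1.7321
z = (x̄−μ₀)/SE = (25.17−22)/1.7321 = 1.8302
p-value (one-sided, H₁ greater) = 0.03361
At α=0.05: p < α → reject H₀

reject H₀: yes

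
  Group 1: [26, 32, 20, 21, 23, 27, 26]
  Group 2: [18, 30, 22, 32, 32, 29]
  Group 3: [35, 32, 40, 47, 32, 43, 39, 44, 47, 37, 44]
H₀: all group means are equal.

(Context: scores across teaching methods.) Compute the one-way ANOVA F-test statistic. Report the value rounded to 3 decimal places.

Group means [25.00, 27.17, 40.00], grand mean 32.417
SSB = Σnᵢ(x̄ᵢ−x̄)² = 1183.000; SSW = ΣΣ(x−x̄ᵢ)² = 570.833
MSB = 1183.000/2 = 591.5000; MSW = 570.833/21 = 27.1825
F = MSB/MSW = 21.7603
df = (2, 21)

test statistic = 21.760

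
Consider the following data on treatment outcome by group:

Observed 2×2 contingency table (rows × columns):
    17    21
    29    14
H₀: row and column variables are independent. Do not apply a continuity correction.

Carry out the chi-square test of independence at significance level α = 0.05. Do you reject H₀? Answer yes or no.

Row totals [38, 43], col totals [46, 35], n=81
χ² = (17−21.58)²/21.58 + (21−16.42)²/16.42 + (29−24.42)²/24.42 + (14−18.58)²/18.58 = 4.2379
df = 1
p-value (upper-tail) = 0.03953
At α=0.05: p < α → reject H₀

reject H₀: yes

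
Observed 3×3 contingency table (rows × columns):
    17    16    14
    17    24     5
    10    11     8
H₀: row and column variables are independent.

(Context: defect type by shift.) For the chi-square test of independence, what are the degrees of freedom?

degrees of freedom = 4

df = (r−1)(c−1) = (3−1)·(3−1) = 4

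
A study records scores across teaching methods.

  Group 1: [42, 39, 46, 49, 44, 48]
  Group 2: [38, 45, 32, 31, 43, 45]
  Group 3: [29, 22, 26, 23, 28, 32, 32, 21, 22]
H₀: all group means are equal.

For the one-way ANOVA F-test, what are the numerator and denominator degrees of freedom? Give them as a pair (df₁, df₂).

degrees of freedom = [2, 18]

k = 3 groups, N = 21 total
df = (k−1, N−k) = (3−1, 21−3) = (2, 18)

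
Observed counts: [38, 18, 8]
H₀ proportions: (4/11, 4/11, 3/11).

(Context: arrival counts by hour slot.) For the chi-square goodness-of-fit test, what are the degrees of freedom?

degrees of freedom = 2

df = k − 1 = 3 − 1 = 2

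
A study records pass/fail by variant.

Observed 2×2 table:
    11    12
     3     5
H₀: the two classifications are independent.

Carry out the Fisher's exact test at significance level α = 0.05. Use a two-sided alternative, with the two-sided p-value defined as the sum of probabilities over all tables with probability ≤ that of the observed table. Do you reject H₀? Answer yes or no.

reject H₀: no

Margins: r₁=23, r₂=8, c₁=14, c₂=17, n=31
p_obs = C(23,11)·C(8,3)/C(31,14); sum pmf over tables with pmf ≤ p_obs
p-value (two-sided) = 0.69800
At α=0.05: p ≥ α → fail to reject H₀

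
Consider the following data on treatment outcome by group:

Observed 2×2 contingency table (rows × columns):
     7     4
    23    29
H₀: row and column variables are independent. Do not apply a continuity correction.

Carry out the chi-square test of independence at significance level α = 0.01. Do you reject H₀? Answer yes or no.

reject H₀: no

Row totals [11, 52], col totals [30, 33], n=63
χ² = (7−5.24)²/5.24 + (4−5.76)²/5.76 + (23−24.76)²/24.76 + (29−27.24)²/27.24 = 1.3707
df = 1
p-value (upper-tail) = 0.24168
At α=0.01: p ≥ α → fail to reject H₀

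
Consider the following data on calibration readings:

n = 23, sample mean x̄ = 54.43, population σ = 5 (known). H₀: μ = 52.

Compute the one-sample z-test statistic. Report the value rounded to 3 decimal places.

test statistic = 2.331

SE = σ/√n = 5/√23 = 1.0426
z = (x̄−μ₀)/SE = (54.43−52)/1.0426 = 2.3308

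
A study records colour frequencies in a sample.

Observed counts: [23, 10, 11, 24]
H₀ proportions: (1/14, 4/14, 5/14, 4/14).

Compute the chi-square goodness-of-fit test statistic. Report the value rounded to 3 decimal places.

test statistic = 80.688

n = 68; E_i = n·p_i = [4.86, 19.43, 24.29, 19.43]
χ² = (23−4.86)²/4.86 + (10−19.43)²/19.43 + (11−24.29)²/24.29 + (24−19.43)²/19.43 = 80.6882
df = 3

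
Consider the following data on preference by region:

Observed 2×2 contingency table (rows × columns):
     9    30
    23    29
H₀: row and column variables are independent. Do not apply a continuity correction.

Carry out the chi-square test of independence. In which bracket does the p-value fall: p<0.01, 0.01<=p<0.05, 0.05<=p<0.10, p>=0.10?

Row totals [39, 52], col totals [32, 59], n=91
χ² = (9−13.71)²/13.71 + (30−25.29)²/25.29 + (23−18.29)²/18.29 + (29−33.71)²/33.71 = 4.3741
df = 1
p-value (upper-tail) = 0.03649
→ bracket: 0.01<=p<0.05

p-value bracket: 0.01<=p<0.05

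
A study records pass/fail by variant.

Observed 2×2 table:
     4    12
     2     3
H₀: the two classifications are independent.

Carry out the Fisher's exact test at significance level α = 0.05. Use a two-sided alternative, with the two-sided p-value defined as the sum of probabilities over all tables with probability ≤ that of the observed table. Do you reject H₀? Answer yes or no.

Margins: r₁=16, r₂=5, c₁=6, c₂=15, n=21
p_obs = C(16,4)·C(5,2)/C(21,6); sum pmf over tables with pmf ≤ p_obs
p-value (two-sided) = 0.59752
At α=0.05: p ≥ α → fail to reject H₀

reject H₀: no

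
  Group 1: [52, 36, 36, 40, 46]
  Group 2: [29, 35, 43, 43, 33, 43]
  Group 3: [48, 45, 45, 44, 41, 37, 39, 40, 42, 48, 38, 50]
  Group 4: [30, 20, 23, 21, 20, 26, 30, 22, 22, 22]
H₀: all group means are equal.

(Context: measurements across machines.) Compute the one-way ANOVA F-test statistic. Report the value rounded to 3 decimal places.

Group means [42.00, 37.67, 43.08, 23.60], grand mean 36.030
SSB = Σnᵢ(x̄ᵢ−x̄)² = 2336.320; SSW = ΣΣ(x−x̄ᵢ)² = 708.650
MSB = 2336.320/3 = 778.7732; MSW = 708.650/29 = 24.4362
F = MSB/MSW = 31.8696
df = (3, 29)

test statistic = 31.870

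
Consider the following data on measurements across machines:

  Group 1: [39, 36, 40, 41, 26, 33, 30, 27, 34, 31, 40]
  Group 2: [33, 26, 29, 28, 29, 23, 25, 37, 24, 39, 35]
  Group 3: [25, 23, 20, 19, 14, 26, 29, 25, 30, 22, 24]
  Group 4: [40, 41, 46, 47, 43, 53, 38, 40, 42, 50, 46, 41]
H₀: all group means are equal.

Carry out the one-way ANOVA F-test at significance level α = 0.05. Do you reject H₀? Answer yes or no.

Group means [34.27, 29.82, 23.36, 43.92], grand mean 33.089
SSB = Σnᵢ(x̄ᵢ−x̄)² = 2580.364; SSW = ΣΣ(x−x̄ᵢ)² = 1017.280
MSB = 2580.364/3 = 860.1214; MSW = 1017.280/41 = 24.8117
F = MSB/MSW = 34.6659
df = (3, 41)
p-value (upper-tail) = 0.00000
At α=0.05: p < α → reject H₀

reject H₀: yes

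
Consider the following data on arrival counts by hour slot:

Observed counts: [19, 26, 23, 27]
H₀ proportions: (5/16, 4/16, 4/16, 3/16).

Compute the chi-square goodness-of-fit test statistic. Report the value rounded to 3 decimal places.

test statistic = 8.823

n = 95; E_i = n·p_i = [29.69, 23.75, 23.75, 17.81]
χ² = (19−29.69)²/29.69 + (26−23.75)²/23.75 + (23−23.75)²/23.75 + (27−17.81)²/17.81 = 8.8232
df = 3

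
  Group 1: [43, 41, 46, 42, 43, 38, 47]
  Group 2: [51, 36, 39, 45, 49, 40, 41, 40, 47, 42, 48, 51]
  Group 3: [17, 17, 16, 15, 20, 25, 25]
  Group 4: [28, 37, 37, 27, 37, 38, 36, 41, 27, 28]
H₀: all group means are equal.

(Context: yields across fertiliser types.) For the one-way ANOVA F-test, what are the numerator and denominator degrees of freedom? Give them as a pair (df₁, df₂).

k = 4 groups, N = 36 total
df = (k−1, N−k) = (4−1, 36−4) = (3, 32)

degrees of freedom = [3, 32]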